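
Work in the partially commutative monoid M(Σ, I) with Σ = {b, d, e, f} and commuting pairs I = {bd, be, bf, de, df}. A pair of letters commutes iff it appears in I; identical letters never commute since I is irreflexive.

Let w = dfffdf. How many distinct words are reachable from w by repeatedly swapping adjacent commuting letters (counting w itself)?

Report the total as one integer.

piece 0:d — minimal
piece 1:f — minimal
piece 2:f rests on {1:f}
piece 3:f rests on {2:f}
piece 4:d rests on {0:d}
piece 5:f rests on {3:f}
minimal pieces: {0:d, 1:f}
ways to finish when only these pieces remain (= sum over removing one remaining piece with nothing left below it):
  1 left: {4}→1  {5}→1
  2 left: {0,4}→1  {3,5}→1  {4,5}→2
  3 left: {0,4,5}→3  {2,3,5}→1  {3,4,5}→3
  4 left: {0,3,4,5}→6  {1,2,3,5}→1  {2,3,4,5}→4
  placing 0:d first → 5 extensions
  placing 1:f first → 10 extensions
total linear extensions = 15

15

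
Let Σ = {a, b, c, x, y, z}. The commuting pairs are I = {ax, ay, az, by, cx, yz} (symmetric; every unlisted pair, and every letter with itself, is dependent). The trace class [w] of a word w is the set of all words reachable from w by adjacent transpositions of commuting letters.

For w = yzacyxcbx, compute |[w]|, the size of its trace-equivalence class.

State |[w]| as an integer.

12

drop 0:y onto floor
drop 1:z onto floor
drop 2:a onto floor
drop 3:c onto {0:y, 1:z, 2:a}
drop 4:y onto {3:c}
drop 5:x onto {4:y}
drop 6:c onto {4:y}
drop 7:b onto {5:x, 6:c}
drop 8:x onto {7:b}
ground layer = {0:y, 1:z, 2:a}
drop-orders for the pieces not yet dropped (sum over which currently-grounded one goes next):
  1 to go: {8} 1
  2 to go: {7,8} 1
  3 to go: {5,7,8} 1  {6,7,8} 1
  4 to go: {5,6,7,8} 2
  5 to go: {4,5,6,7,8} 2
  6 to go: {3,4,5,6,7,8} 2
  7 to go: {0,3,4,5,6,7,8} 2  {1,3,4,5,6,7,8} 2  {2,3,4,5,6,7,8} 2
  if 0:y drops first: 4 orders
  if 1:z drops first: 4 orders
  if 2:a drops first: 4 orders
heap linearizations: 12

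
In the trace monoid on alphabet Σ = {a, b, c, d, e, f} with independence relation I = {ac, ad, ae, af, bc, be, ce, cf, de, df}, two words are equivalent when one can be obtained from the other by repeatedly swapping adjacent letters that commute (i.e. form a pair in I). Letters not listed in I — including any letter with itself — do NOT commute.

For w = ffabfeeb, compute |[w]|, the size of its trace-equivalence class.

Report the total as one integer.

9

piece 0:f — minimal
piece 1:f rests on {0:f}
piece 2:a — minimal
piece 3:b rests on {1:f, 2:a}
piece 4:f rests on {3:b}
piece 5:e rests on {4:f}
piece 6:e rests on {5:e}
piece 7:b rests on {4:f}
minimal pieces: {0:f, 2:a}
ways to finish when only these pieces remain (= sum over removing one remaining piece with nothing left below it):
  1 left: {6}→1  {7}→1
  2 left: {5,6}→1  {6,7}→2
  3 left: {5,6,7}→3
  4 left: {4,5,6,7}→3
  5 left: {3,4,5,6,7}→3
  6 left: {1,3,4,5,6,7}→3  {2,3,4,5,6,7}→3
  placing 0:f first → 6 extensions
  placing 2:a first → 3 extensions
total linear extensions = 9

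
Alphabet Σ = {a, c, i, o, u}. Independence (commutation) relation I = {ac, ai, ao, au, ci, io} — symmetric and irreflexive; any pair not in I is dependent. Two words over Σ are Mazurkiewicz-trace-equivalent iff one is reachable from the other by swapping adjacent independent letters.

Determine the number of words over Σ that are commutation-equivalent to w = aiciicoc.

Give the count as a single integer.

0(a) covers ∅
1(i) covers ∅
2(c) covers ∅
3(i) covers 1:i
4(i) covers 3:i
5(c) covers 2:c
6(o) covers 5:c
7(c) covers 6:o
floor of heap: 0:a, 1:i, 2:c
completions by unplaced set U, small U first (add the entries for U minus each lowest piece of U):
  |U|=1: {0}:1  {4}:1  {7}:1
  |U|=2: {0,4}:2  {0,7}:2  {3,4}:1  {4,7}:2  {6,7}:1
  |U|=3: {0,3,4}:3  {0,4,7}:6  {0,6,7}:3  {1,3,4}:1  {3,4,7}:3  {4,6,7}:3  {5,6,7}:1
  |U|=4: {0,1,3,4}:4  {0,3,4,7}:12  {0,4,6,7}:12  {0,5,6,7}:4  {1,3,4,7}:4  {2,5,6,7}:1  {3,4,6,7}:6  {4,5,6,7}:4
  |U|=5: {0,1,3,4,7}:20  {0,2,5,6,7}:5  {0,3,4,6,7}:30  {0,4,5,6,7}:20  {1,3,4,6,7}:10  {2,4,5,6,7}:5  {3,4,5,6,7}:10
  |U|=6: {0,1,3,4,6,7}:60  {0,2,4,5,6,7}:30  {0,3,4,5,6,7}:60  {1,3,4,5,6,7}:20  {2,3,4,5,6,7}:15
  start at 0(a): 35
  start at 1(i): 105
  start at 2(c): 140
sum over floor = 280

280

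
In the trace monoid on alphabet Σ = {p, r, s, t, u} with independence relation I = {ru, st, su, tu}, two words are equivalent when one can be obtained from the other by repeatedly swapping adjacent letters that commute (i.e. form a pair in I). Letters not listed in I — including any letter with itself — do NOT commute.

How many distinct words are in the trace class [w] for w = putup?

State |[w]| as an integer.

#0=p has no predecessor
#1=u depends on [0:p]
#2=t depends on [0:p]
#3=u depends on [1:u]
#4=p depends on [2:t, 3:u]
sources: [0:p]
N(rest) = Σ N(rest − s) over sources s of rest; N(one piece) = 1:
  size 1 → [4]=1
  size 2 → [2,4]=1  [3,4]=1
  size 3 → [1,3,4]=1  [2,3,4]=2
  first=0(p) contributes 3

3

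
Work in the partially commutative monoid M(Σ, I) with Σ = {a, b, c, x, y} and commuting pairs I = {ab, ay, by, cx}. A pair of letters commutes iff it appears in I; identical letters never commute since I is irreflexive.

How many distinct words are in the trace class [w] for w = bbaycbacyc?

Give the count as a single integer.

#0=b has no predecessor
#1=b depends on [0:b]
#2=a has no predecessor
#3=y has no predecessor
#4=c depends on [1:b, 2:a, 3:y]
#5=b depends on [4:c]
#6=a depends on [4:c]
#7=c depends on [5:b, 6:a]
#8=y depends on [7:c]
#9=c depends on [8:y]
sources: [0:b, 2:a, 3:y]
N(rest) = Σ N(rest − s) over sources s of rest; N(one piece) = 1:
  size 1 → [9]=1
  size 2 → [8,9]=1
  size 3 → [7,8,9]=1
  size 4 → [5,7,8,9]=1  [6,7,8,9]=1
  size 5 → [5,6,7,8,9]=2
  size 6 → [4,5,6,7,8,9]=2
  size 7 → [1,4,5,6,7,8,9]=2  [2,4,5,6,7,8,9]=2  [3,4,5,6,7,8,9]=2
  size 8 → [0,1,4,5,6,7,8,9]=2  [1,2,4,5,6,7,8,9]=4  [1,3,4,5,6,7,8,9]=4  [2,3,4,5,6,7,8,9]=4
  first=0(b) contributes 12
  first=2(a) contributes 6
  first=3(y) contributes 6
|[w]| = 24

24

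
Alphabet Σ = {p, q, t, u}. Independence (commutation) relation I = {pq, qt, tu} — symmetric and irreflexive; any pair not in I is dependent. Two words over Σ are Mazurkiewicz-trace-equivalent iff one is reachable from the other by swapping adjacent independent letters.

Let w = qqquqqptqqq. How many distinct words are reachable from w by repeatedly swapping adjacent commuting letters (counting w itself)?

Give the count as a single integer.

21

0(q) covers ∅
1(q) covers 0:q
2(q) covers 1:q
3(u) covers 2:q
4(q) covers 3:u
5(q) covers 4:q
6(p) covers 3:u
7(t) covers 6:p
8(q) covers 5:q
9(q) covers 8:q
10(q) covers 9:q
floor of heap: 0:q
completions by unplaced set U, small U first (add the entries for U minus each lowest piece of U):
  |U|=1: {7}:1  {10}:1
  |U|=2: {6,7}:1  {7,10}:2  {9,10}:1
  |U|=3: {6,7,10}:3  {7,9,10}:3  {8,9,10}:1
  |U|=4: {5,8,9,10}:1  {6,7,9,10}:6  {7,8,9,10}:4
  |U|=5: {4,5,8,9,10}:1  {5,7,8,9,10}:5  {6,7,8,9,10}:10
  |U|=6: {4,5,7,8,9,10}:6  {5,6,7,8,9,10}:15
  |U|=7: {4,5,6,7,8,9,10}:21
  |U|=8: {3,4,5,6,7,8,9,10}:21
  |U|=9: {2,3,4,5,6,7,8,9,10}:21
  start at 0(q): 21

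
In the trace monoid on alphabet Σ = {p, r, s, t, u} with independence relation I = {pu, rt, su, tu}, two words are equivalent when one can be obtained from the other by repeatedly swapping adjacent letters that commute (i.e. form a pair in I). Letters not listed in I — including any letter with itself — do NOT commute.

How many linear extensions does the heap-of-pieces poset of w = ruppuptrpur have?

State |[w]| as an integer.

60

#0=r has no predecessor
#1=u depends on [0:r]
#2=p depends on [0:r]
#3=p depends on [2:p]
#4=u depends on [1:u]
#5=p depends on [3:p]
#6=t depends on [5:p]
#7=r depends on [4:u, 5:p]
#8=p depends on [6:t, 7:r]
#9=u depends on [7:r]
#10=r depends on [8:p, 9:u]
sources: [0:r]
N(rest) = Σ N(rest − s) over sources s of rest; N(one piece) = 1:
  size 1 → [10]=1
  size 2 → [8,10]=1  [9,10]=1
  size 3 → [6,8,10]=1  [8,9,10]=2
  size 4 → [6,8,9,10]=3  [7,8,9,10]=2
  size 5 → [4,7,8,9,10]=2  [6,7,8,9,10]=5
  size 6 → [1,4,7,8,9,10]=2  [4,6,7,8,9,10]=7  [5,6,7,8,9,10]=5
  size 7 → [1,4,6,7,8,9,10]=9  [3,5,6,7,8,9,10]=5  [4,5,6,7,8,9,10]=12
  size 8 → [1,4,5,6,7,8,9,10]=21  [2,3,5,6,7,8,9,10]=5  [3,4,5,6,7,8,9,10]=17
  size 9 → [1,3,4,5,6,7,8,9,10]=38  [2,3,4,5,6,7,8,9,10]=22
  first=0(r) contributes 60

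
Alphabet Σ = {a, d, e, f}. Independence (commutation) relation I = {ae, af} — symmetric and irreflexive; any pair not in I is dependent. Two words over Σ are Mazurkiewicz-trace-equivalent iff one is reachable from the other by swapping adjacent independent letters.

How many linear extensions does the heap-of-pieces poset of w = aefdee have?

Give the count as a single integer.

3

piece 0:a — minimal
piece 1:e — minimal
piece 2:f rests on {1:e}
piece 3:d rests on {0:a, 2:f}
piece 4:e rests on {3:d}
piece 5:e rests on {4:e}
minimal pieces: {0:a, 1:e}
ways to finish when only these pieces remain (= sum over removing one remaining piece with nothing left below it):
  1 left: {5}→1
  2 left: {4,5}→1
  3 left: {3,4,5}→1
  4 left: {0,3,4,5}→1  {2,3,4,5}→1
  placing 0:a first → 1 extensions
  placing 1:e first → 2 extensions
total linear extensions = 3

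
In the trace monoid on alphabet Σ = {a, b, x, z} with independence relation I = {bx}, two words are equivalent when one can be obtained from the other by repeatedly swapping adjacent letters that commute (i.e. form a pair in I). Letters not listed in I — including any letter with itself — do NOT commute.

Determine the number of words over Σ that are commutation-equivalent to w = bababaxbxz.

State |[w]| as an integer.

3

piece 0:b — minimal
piece 1:a rests on {0:b}
piece 2:b rests on {1:a}
piece 3:a rests on {2:b}
piece 4:b rests on {3:a}
piece 5:a rests on {4:b}
piece 6:x rests on {5:a}
piece 7:b rests on {5:a}
piece 8:x rests on {6:x}
piece 9:z rests on {7:b, 8:x}
minimal pieces: {0:b}
ways to finish when only these pieces remain (= sum over removing one remaining piece with nothing left below it):
  1 left: {9}→1
  2 left: {7,9}→1  {8,9}→1
  3 left: {6,8,9}→1  {7,8,9}→2
  4 left: {6,7,8,9}→3
  5 left: {5,6,7,8,9}→3
  6 left: {4,5,6,7,8,9}→3
  7 left: {3,4,5,6,7,8,9}→3
  8 left: {2,3,4,5,6,7,8,9}→3
  placing 0:b first → 3 extensions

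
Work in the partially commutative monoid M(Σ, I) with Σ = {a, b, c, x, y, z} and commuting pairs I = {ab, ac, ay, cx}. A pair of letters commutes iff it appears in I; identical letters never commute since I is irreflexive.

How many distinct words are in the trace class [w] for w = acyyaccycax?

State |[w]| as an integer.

drop 0:a onto floor
drop 1:c onto floor
drop 2:y onto {1:c}
drop 3:y onto {2:y}
drop 4:a onto {0:a}
drop 5:c onto {3:y}
drop 6:c onto {5:c}
drop 7:y onto {6:c}
drop 8:c onto {7:y}
drop 9:a onto {4:a}
drop 10:x onto {7:y, 9:a}
ground layer = {0:a, 1:c}
drop-orders for the pieces not yet dropped (sum over which currently-grounded one goes next):
  1 to go: {8} 1  {10} 1
  2 to go: {8,10} 2  {9,10} 1
  3 to go: {4,9,10} 1  {7,8,10} 2  {8,9,10} 3
  4 to go: {0,4,9,10} 1  {4,8,9,10} 4  {6,7,8,10} 2  {7,8,9,10} 5
  5 to go: {0,4,8,9,10} 5  {4,7,8,9,10} 9  {5,6,7,8,10} 2  {6,7,8,9,10} 7
  6 to go: {0,4,7,8,9,10} 14  {3,5,6,7,8,10} 2  {4,6,7,8,9,10} 16  {5,6,7,8,9,10} 9
  7 to go: {0,4,6,7,8,9,10} 30  {2,3,5,6,7,8,10} 2  {3,5,6,7,8,9,10} 11  {4,5,6,7,8,9,10} 25
  8 to go: {0,4,5,6,7,8,9,10} 55  {1,2,3,5,6,7,8,10} 2  {2,3,5,6,7,8,9,10} 13  {3,4,5,6,7,8,9,10} 36
  9 to go: {0,3,4,5,6,7,8,9,10} 91  {1,2,3,5,6,7,8,9,10} 15  {2,3,4,5,6,7,8,9,10} 49
  if 0:a drops first: 64 orders
  if 1:c drops first: 140 orders
heap linearizations: 204

204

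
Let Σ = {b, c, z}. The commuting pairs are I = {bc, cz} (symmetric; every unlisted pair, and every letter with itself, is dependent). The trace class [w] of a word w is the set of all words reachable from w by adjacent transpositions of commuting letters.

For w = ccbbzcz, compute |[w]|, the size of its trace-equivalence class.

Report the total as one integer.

35

piece 0:c — minimal
piece 1:c rests on {0:c}
piece 2:b — minimal
piece 3:b rests on {2:b}
piece 4:z rests on {3:b}
piece 5:c rests on {1:c}
piece 6:z rests on {4:z}
minimal pieces: {0:c, 2:b}
ways to finish when only these pieces remain (= sum over removing one remaining piece with nothing left below it):
  1 left: {5}→1  {6}→1
  2 left: {1,5}→1  {4,6}→1  {5,6}→2
  3 left: {0,1,5}→1  {1,5,6}→3  {3,4,6}→1  {4,5,6}→3
  4 left: {0,1,5,6}→4  {1,4,5,6}→6  {2,3,4,6}→1  {3,4,5,6}→4
  5 left: {0,1,4,5,6}→10  {1,3,4,5,6}→10  {2,3,4,5,6}→5
  placing 0:c first → 15 extensions
  placing 2:b first → 20 extensions
total linear extensions = 35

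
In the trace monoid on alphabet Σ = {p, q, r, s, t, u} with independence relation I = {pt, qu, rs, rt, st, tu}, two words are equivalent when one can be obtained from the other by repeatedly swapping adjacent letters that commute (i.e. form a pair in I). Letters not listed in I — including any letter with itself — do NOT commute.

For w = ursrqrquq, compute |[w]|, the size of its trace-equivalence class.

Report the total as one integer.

piece 0:u — minimal
piece 1:r rests on {0:u}
piece 2:s rests on {0:u}
piece 3:r rests on {1:r}
piece 4:q rests on {2:s, 3:r}
piece 5:r rests on {4:q}
piece 6:q rests on {5:r}
piece 7:u rests on {5:r}
piece 8:q rests on {6:q}
minimal pieces: {0:u}
ways to finish when only these pieces remain (= sum over removing one remaining piece with nothing left below it):
  1 left: {7}→1  {8}→1
  2 left: {6,8}→1  {7,8}→2
  3 left: {6,7,8}→3
  4 left: {5,6,7,8}→3
  5 left: {4,5,6,7,8}→3
  6 left: {2,4,5,6,7,8}→3  {3,4,5,6,7,8}→3
  7 left: {1,3,4,5,6,7,8}→3  {2,3,4,5,6,7,8}→6
  placing 0:u first → 9 extensions

9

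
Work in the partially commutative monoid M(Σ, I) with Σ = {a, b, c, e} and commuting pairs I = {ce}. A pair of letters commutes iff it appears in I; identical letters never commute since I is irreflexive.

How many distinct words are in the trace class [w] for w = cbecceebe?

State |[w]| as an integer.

piece 0:c — minimal
piece 1:b rests on {0:c}
piece 2:e rests on {1:b}
piece 3:c rests on {1:b}
piece 4:c rests on {3:c}
piece 5:e rests on {2:e}
piece 6:e rests on {5:e}
piece 7:b rests on {4:c, 6:e}
piece 8:e rests on {7:b}
minimal pieces: {0:c}
ways to finish when only these pieces remain (= sum over removing one remaining piece with nothing left below it):
  1 left: {8}→1
  2 left: {7,8}→1
  3 left: {4,7,8}→1  {6,7,8}→1
  4 left: {3,4,7,8}→1  {4,6,7,8}→2  {5,6,7,8}→1
  5 left: {2,5,6,7,8}→1  {3,4,6,7,8}→3  {4,5,6,7,8}→3
  6 left: {2,4,5,6,7,8}→4  {3,4,5,6,7,8}→6
  7 left: {2,3,4,5,6,7,8}→10
  placing 0:c first → 10 extensions

10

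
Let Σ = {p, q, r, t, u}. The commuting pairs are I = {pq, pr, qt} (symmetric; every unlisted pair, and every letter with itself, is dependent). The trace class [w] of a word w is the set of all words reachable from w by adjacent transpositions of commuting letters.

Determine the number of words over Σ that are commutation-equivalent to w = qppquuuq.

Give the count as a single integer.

6

drop 0:q onto floor
drop 1:p onto floor
drop 2:p onto {1:p}
drop 3:q onto {0:q}
drop 4:u onto {2:p, 3:q}
drop 5:u onto {4:u}
drop 6:u onto {5:u}
drop 7:q onto {6:u}
ground layer = {0:q, 1:p}
drop-orders for the pieces not yet dropped (sum over which currently-grounded one goes next):
  1 to go: {7} 1
  2 to go: {6,7} 1
  3 to go: {5,6,7} 1
  4 to go: {4,5,6,7} 1
  5 to go: {2,4,5,6,7} 1  {3,4,5,6,7} 1
  6 to go: {0,3,4,5,6,7} 1  {1,2,4,5,6,7} 1  {2,3,4,5,6,7} 2
  if 0:q drops first: 3 orders
  if 1:p drops first: 3 orders
heap linearizations: 6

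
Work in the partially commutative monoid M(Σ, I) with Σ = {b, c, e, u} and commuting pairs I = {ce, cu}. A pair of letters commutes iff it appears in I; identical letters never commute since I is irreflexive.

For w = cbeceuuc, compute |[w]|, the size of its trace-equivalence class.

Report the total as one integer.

drop 0:c onto floor
drop 1:b onto {0:c}
drop 2:e onto {1:b}
drop 3:c onto {1:b}
drop 4:e onto {2:e}
drop 5:u onto {4:e}
drop 6:u onto {5:u}
drop 7:c onto {3:c}
ground layer = {0:c}
drop-orders for the pieces not yet dropped (sum over which currently-grounded one goes next):
  1 to go: {6} 1  {7} 1
  2 to go: {3,7} 1  {5,6} 1  {6,7} 2
  3 to go: {3,6,7} 3  {4,5,6} 1  {5,6,7} 3
  4 to go: {2,4,5,6} 1  {3,5,6,7} 6  {4,5,6,7} 4
  5 to go: {2,4,5,6,7} 5  {3,4,5,6,7} 10
  6 to go: {2,3,4,5,6,7} 15
  if 0:c drops first: 15 orders

15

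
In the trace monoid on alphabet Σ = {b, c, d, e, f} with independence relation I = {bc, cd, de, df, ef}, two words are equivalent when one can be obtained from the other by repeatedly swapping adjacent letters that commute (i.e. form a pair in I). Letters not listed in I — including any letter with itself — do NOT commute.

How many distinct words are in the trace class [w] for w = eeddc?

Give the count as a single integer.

10

piece 0:e — minimal
piece 1:e rests on {0:e}
piece 2:d — minimal
piece 3:d rests on {2:d}
piece 4:c rests on {1:e}
minimal pieces: {0:e, 2:d}
ways to finish when only these pieces remain (= sum over removing one remaining piece with nothing left below it):
  1 left: {3}→1  {4}→1
  2 left: {1,4}→1  {2,3}→1  {3,4}→2
  3 left: {0,1,4}→1  {1,3,4}→3  {2,3,4}→3
  placing 0:e first → 6 extensions
  placing 2:d first → 4 extensions
total linear extensions = 10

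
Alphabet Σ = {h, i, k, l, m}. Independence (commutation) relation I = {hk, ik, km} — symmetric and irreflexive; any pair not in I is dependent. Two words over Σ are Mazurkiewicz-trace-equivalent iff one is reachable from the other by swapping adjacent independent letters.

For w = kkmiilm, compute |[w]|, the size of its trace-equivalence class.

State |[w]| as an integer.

10

#0=k has no predecessor
#1=k depends on [0:k]
#2=m has no predecessor
#3=i depends on [2:m]
#4=i depends on [3:i]
#5=l depends on [1:k, 4:i]
#6=m depends on [5:l]
sources: [0:k, 2:m]
N(rest) = Σ N(rest − s) over sources s of rest; N(one piece) = 1:
  size 1 → [6]=1
  size 2 → [5,6]=1
  size 3 → [1,5,6]=1  [4,5,6]=1
  size 4 → [0,1,5,6]=1  [1,4,5,6]=2  [3,4,5,6]=1
  size 5 → [0,1,4,5,6]=3  [1,3,4,5,6]=3  [2,3,4,5,6]=1
  first=0(k) contributes 4
  first=2(m) contributes 6
|[w]| = 10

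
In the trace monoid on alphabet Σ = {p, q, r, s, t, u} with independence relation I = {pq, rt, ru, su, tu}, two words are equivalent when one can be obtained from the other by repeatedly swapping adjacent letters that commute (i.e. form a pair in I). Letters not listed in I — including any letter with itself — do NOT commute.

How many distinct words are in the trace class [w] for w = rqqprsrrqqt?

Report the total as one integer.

3

0(r) covers ∅
1(q) covers 0:r
2(q) covers 1:q
3(p) covers 0:r
4(r) covers 2:q, 3:p
5(s) covers 4:r
6(r) covers 5:s
7(r) covers 6:r
8(q) covers 7:r
9(q) covers 8:q
10(t) covers 9:q
floor of heap: 0:r
completions by unplaced set U, small U first (add the entries for U minus each lowest piece of U):
  |U|=1: {10}:1
  |U|=2: {9,10}:1
  |U|=3: {8,9,10}:1
  |U|=4: {7,8,9,10}:1
  |U|=5: {6,7,8,9,10}:1
  |U|=6: {5,6,7,8,9,10}:1
  |U|=7: {4,5,6,7,8,9,10}:1
  |U|=8: {2,4,5,6,7,8,9,10}:1  {3,4,5,6,7,8,9,10}:1
  |U|=9: {1,2,4,5,6,7,8,9,10}:1  {2,3,4,5,6,7,8,9,10}:2
  start at 0(r): 3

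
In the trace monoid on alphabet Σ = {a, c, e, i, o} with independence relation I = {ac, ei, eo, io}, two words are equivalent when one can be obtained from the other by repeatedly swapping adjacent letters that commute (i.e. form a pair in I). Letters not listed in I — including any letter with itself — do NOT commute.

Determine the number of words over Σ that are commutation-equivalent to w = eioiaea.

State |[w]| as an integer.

piece 0:e — minimal
piece 1:i — minimal
piece 2:o — minimal
piece 3:i rests on {1:i}
piece 4:a rests on {0:e, 2:o, 3:i}
piece 5:e rests on {4:a}
piece 6:a rests on {5:e}
minimal pieces: {0:e, 1:i, 2:o}
ways to finish when only these pieces remain (= sum over removing one remaining piece with nothing left below it):
  1 left: {6}→1
  2 left: {5,6}→1
  3 left: {4,5,6}→1
  4 left: {0,4,5,6}→1  {2,4,5,6}→1  {3,4,5,6}→1
  5 left: {0,2,4,5,6}→2  {0,3,4,5,6}→2  {1,3,4,5,6}→1  {2,3,4,5,6}→2
  placing 0:e first → 3 extensions
  placing 1:i first → 6 extensions
  placing 2:o first → 3 extensions
total linear extensions = 12

12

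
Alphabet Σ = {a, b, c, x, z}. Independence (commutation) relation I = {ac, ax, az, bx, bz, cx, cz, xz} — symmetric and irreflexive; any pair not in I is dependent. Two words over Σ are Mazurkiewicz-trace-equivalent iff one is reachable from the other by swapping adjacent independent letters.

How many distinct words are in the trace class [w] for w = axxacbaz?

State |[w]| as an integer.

drop 0:a onto floor
drop 1:x onto floor
drop 2:x onto {1:x}
drop 3:a onto {0:a}
drop 4:c onto floor
drop 5:b onto {3:a, 4:c}
drop 6:a onto {5:b}
drop 7:z onto floor
ground layer = {0:a, 1:x, 4:c, 7:z}
drop-orders for the pieces not yet dropped (sum over which currently-grounded one goes next):
  1 to go: {2} 1  {6} 1  {7} 1
  2 to go: {1,2} 1  {2,6} 2  {2,7} 2  {5,6} 1  {6,7} 2
  3 to go: {1,2,6} 3  {1,2,7} 3  {2,5,6} 3  {2,6,7} 6  {3,5,6} 1  {4,5,6} 1  {5,6,7} 3
  4 to go: {0,3,5,6} 1  {1,2,5,6} 6  {1,2,6,7} 12  {2,3,5,6} 4  {2,4,5,6} 4  {2,5,6,7} 12  {3,4,5,6} 2  {3,5,6,7} 4  {4,5,6,7} 4
  5 to go: {0,2,3,5,6} 5  {0,3,4,5,6} 3  {0,3,5,6,7} 5  {1,2,3,5,6} 10  {1,2,4,5,6} 10  {1,2,5,6,7} 30  {2,3,4,5,6} 10  {2,3,5,6,7} 20  {2,4,5,6,7} 20  {3,4,5,6,7} 10
  6 to go: {0,1,2,3,5,6} 15  {0,2,3,4,5,6} 18  {0,2,3,5,6,7} 30  {0,3,4,5,6,7} 18  {1,2,3,4,5,6} 30  {1,2,3,5,6,7} 60  {1,2,4,5,6,7} 60  {2,3,4,5,6,7} 60
  if 0:a drops first: 210 orders
  if 1:x drops first: 126 orders
  if 4:c drops first: 105 orders
  if 7:z drops first: 63 orders
heap linearizations: 504

504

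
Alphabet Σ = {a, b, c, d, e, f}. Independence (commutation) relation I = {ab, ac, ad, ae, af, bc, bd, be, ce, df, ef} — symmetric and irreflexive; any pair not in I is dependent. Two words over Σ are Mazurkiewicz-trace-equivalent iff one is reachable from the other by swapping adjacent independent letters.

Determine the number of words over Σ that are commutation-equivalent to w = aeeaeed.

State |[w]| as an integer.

drop 0:a onto floor
drop 1:e onto floor
drop 2:e onto {1:e}
drop 3:a onto {0:a}
drop 4:e onto {2:e}
drop 5:e onto {4:e}
drop 6:d onto {5:e}
ground layer = {0:a, 1:e}
drop-orders for the pieces not yet dropped (sum over which currently-grounded one goes next):
  1 to go: {3} 1  {6} 1
  2 to go: {0,3} 1  {3,6} 2  {5,6} 1
  3 to go: {0,3,6} 3  {3,5,6} 3  {4,5,6} 1
  4 to go: {0,3,5,6} 6  {2,4,5,6} 1  {3,4,5,6} 4
  5 to go: {0,3,4,5,6} 10  {1,2,4,5,6} 1  {2,3,4,5,6} 5
  if 0:a drops first: 6 orders
  if 1:e drops first: 15 orders
heap linearizations: 21

21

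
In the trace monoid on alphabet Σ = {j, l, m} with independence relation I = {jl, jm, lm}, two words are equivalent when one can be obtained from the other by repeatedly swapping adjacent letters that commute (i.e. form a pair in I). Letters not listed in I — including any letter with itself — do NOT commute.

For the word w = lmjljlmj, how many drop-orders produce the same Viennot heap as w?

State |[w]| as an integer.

0(l) covers ∅
1(m) covers ∅
2(j) covers ∅
3(l) covers 0:l
4(j) covers 2:j
5(l) covers 3:l
6(m) covers 1:m
7(j) covers 4:j
floor of heap: 0:l, 1:m, 2:j
completions by unplaced set U, small U first (add the entries for U minus each lowest piece of U):
  |U|=1: {5}:1  {6}:1  {7}:1
  |U|=2: {1,6}:1  {3,5}:1  {4,7}:1  {5,6}:2  {5,7}:2  {6,7}:2
  |U|=3: {0,3,5}:1  {1,5,6}:3  {1,6,7}:3  {2,4,7}:1  {3,5,6}:3  {3,5,7}:3  {4,5,7}:3  {4,6,7}:3  {5,6,7}:6
  |U|=4: {0,3,5,6}:4  {0,3,5,7}:4  {1,3,5,6}:6  {1,4,6,7}:6  {1,5,6,7}:12  {2,4,5,7}:4  {2,4,6,7}:4  {3,4,5,7}:6  {3,5,6,7}:12  {4,5,6,7}:12
  |U|=5: {0,1,3,5,6}:10  {0,3,4,5,7}:10  {0,3,5,6,7}:20  {1,2,4,6,7}:10  {1,3,5,6,7}:30  {1,4,5,6,7}:30  {2,3,4,5,7}:10  {2,4,5,6,7}:20  {3,4,5,6,7}:30
  |U|=6: {0,1,3,5,6,7}:60  {0,2,3,4,5,7}:20  {0,3,4,5,6,7}:60  {1,2,4,5,6,7}:60  {1,3,4,5,6,7}:90  {2,3,4,5,6,7}:60
  start at 0(l): 210
  start at 1(m): 140
  start at 2(j): 210
sum over floor = 560

560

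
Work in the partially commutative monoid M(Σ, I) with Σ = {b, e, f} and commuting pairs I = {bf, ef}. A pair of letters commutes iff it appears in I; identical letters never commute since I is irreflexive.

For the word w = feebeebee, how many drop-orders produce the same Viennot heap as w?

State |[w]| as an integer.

drop 0:f onto floor
drop 1:e onto floor
drop 2:e onto {1:e}
drop 3:b onto {2:e}
drop 4:e onto {3:b}
drop 5:e onto {4:e}
drop 6:b onto {5:e}
drop 7:e onto {6:b}
drop 8:e onto {7:e}
ground layer = {0:f, 1:e}
drop-orders for the pieces not yet dropped (sum over which currently-grounded one goes next):
  1 to go: {0} 1  {8} 1
  2 to go: {0,8} 2  {7,8} 1
  3 to go: {0,7,8} 3  {6,7,8} 1
  4 to go: {0,6,7,8} 4  {5,6,7,8} 1
  5 to go: {0,5,6,7,8} 5  {4,5,6,7,8} 1
  6 to go: {0,4,5,6,7,8} 6  {3,4,5,6,7,8} 1
  7 to go: {0,3,4,5,6,7,8} 7  {2,3,4,5,6,7,8} 1
  if 0:f drops first: 1 orders
  if 1:e drops first: 8 orders
heap linearizations: 9

9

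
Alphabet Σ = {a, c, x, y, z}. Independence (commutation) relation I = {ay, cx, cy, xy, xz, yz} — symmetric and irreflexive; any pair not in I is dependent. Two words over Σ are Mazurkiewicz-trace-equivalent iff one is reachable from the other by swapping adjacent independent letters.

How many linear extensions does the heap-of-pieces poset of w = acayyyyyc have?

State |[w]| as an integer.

0(a) covers ∅
1(c) covers 0:a
2(a) covers 1:c
3(y) covers ∅
4(y) covers 3:y
5(y) covers 4:y
6(y) covers 5:y
7(y) covers 6:y
8(c) covers 2:a
floor of heap: 0:a, 3:y
completions by unplaced set U, small U first (add the entries for U minus each lowest piece of U):
  |U|=1: {7}:1  {8}:1
  |U|=2: {2,8}:1  {6,7}:1  {7,8}:2
  |U|=3: {1,2,8}:1  {2,7,8}:3  {5,6,7}:1  {6,7,8}:3
  |U|=4: {0,1,2,8}:1  {1,2,7,8}:4  {2,6,7,8}:6  {4,5,6,7}:1  {5,6,7,8}:4
  |U|=5: {0,1,2,7,8}:5  {1,2,6,7,8}:10  {2,5,6,7,8}:10  {3,4,5,6,7}:1  {4,5,6,7,8}:5
  |U|=6: {0,1,2,6,7,8}:15  {1,2,5,6,7,8}:20  {2,4,5,6,7,8}:15  {3,4,5,6,7,8}:6
  |U|=7: {0,1,2,5,6,7,8}:35  {1,2,4,5,6,7,8}:35  {2,3,4,5,6,7,8}:21
  start at 0(a): 56
  start at 3(y): 70
sum over floor = 126

126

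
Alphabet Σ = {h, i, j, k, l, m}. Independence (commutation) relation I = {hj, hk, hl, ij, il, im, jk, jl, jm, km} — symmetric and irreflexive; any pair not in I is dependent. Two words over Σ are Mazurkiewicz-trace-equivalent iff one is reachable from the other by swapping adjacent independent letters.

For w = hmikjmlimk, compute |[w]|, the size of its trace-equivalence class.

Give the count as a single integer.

380

piece 0:h — minimal
piece 1:m rests on {0:h}
piece 2:i rests on {0:h}
piece 3:k rests on {2:i}
piece 4:j — minimal
piece 5:m rests on {1:m}
piece 6:l rests on {3:k, 5:m}
piece 7:i rests on {3:k}
piece 8:m rests on {6:l}
piece 9:k rests on {6:l, 7:i}
minimal pieces: {0:h, 4:j}
ways to finish when only these pieces remain (= sum over removing one remaining piece with nothing left below it):
  1 left: {4}→1  {8}→1  {9}→1
  2 left: {4,8}→2  {4,9}→2  {7,9}→1  {8,9}→2
  3 left: {4,7,9}→3  {4,8,9}→6  {6,8,9}→2  {7,8,9}→3
  4 left: {4,6,8,9}→8  {4,7,8,9}→12  {5,6,8,9}→2  {6,7,8,9}→5
  5 left: {1,5,6,8,9}→2  {3,6,7,8,9}→5  {4,5,6,8,9}→10  {4,6,7,8,9}→25  {5,6,7,8,9}→7
  6 left: {1,4,5,6,8,9}→12  {1,5,6,7,8,9}→9  {2,3,6,7,8,9}→5  {3,4,6,7,8,9}→30  {3,5,6,7,8,9}→12  {4,5,6,7,8,9}→42
  7 left: {1,3,5,6,7,8,9}→21  {1,4,5,6,7,8,9}→63  {2,3,4,6,7,8,9}→35  {2,3,5,6,7,8,9}→17  {3,4,5,6,7,8,9}→84
  8 left: {1,2,3,5,6,7,8,9}→38  {1,3,4,5,6,7,8,9}→168  {2,3,4,5,6,7,8,9}→136
  placing 0:h first → 342 extensions
  placing 4:j first → 38 extensions
total linear extensions = 380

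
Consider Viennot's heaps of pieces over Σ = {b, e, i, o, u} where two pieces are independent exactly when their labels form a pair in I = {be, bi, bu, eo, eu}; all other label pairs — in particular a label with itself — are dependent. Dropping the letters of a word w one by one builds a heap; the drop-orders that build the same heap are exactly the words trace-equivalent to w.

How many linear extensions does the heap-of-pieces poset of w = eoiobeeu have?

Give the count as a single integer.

0(e) covers ∅
1(o) covers ∅
2(i) covers 0:e, 1:o
3(o) covers 2:i
4(b) covers 3:o
5(e) covers 2:i
6(e) covers 5:e
7(u) covers 3:o
floor of heap: 0:e, 1:o
completions by unplaced set U, small U first (add the entries for U minus each lowest piece of U):
  |U|=1: {4}:1  {6}:1  {7}:1
  |U|=2: {4,6}:2  {4,7}:2  {5,6}:1  {6,7}:2
  |U|=3: {3,4,7}:2  {4,5,6}:3  {4,6,7}:6  {5,6,7}:3
  |U|=4: {3,4,6,7}:8  {4,5,6,7}:12
  |U|=5: {3,4,5,6,7}:20
  |U|=6: {2,3,4,5,6,7}:20
  start at 0(e): 20
  start at 1(o): 20
sum over floor = 40

40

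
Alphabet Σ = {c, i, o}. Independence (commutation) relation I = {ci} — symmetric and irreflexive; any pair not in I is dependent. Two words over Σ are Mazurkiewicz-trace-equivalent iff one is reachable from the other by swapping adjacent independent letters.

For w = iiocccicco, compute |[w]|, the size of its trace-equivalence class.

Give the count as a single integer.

6

#0=i has no predecessor
#1=i depends on [0:i]
#2=o depends on [1:i]
#3=c depends on [2:o]
#4=c depends on [3:c]
#5=c depends on [4:c]
#6=i depends on [2:o]
#7=c depends on [5:c]
#8=c depends on [7:c]
#9=o depends on [6:i, 8:c]
sources: [0:i]
N(rest) = Σ N(rest − s) over sources s of rest; N(one piece) = 1:
  size 1 → [9]=1
  size 2 → [6,9]=1  [8,9]=1
  size 3 → [6,8,9]=2  [7,8,9]=1
  size 4 → [5,7,8,9]=1  [6,7,8,9]=3
  size 5 → [4,5,7,8,9]=1  [5,6,7,8,9]=4
  size 6 → [3,4,5,7,8,9]=1  [4,5,6,7,8,9]=5
  size 7 → [3,4,5,6,7,8,9]=6
  size 8 → [2,3,4,5,6,7,8,9]=6
  first=0(i) contributes 6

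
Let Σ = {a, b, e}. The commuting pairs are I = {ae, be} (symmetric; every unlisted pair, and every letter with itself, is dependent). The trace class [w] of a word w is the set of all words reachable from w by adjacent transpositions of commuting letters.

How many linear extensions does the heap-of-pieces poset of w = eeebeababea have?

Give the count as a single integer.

462

drop 0:e onto floor
drop 1:e onto {0:e}
drop 2:e onto {1:e}
drop 3:b onto floor
drop 4:e onto {2:e}
drop 5:a onto {3:b}
drop 6:b onto {5:a}
drop 7:a onto {6:b}
drop 8:b onto {7:a}
drop 9:e onto {4:e}
drop 10:a onto {8:b}
ground layer = {0:e, 3:b}
drop-orders for the pieces not yet dropped (sum over which currently-grounded one goes next):
  1 to go: {9} 1  {10} 1
  2 to go: {4,9} 1  {8,10} 1  {9,10} 2
  3 to go: {2,4,9} 1  {4,9,10} 3  {7,8,10} 1  {8,9,10} 3
  4 to go: {1,2,4,9} 1  {2,4,9,10} 4  {4,8,9,10} 6  {6,7,8,10} 1  {7,8,9,10} 4
  5 to go: {0,1,2,4,9} 1  {1,2,4,9,10} 5  {2,4,8,9,10} 10  {4,7,8,9,10} 10  {5,6,7,8,10} 1  {6,7,8,9,10} 5
  6 to go: {0,1,2,4,9,10} 6  {1,2,4,8,9,10} 15  {2,4,7,8,9,10} 20  {3,5,6,7,8,10} 1  {4,6,7,8,9,10} 15  {5,6,7,8,9,10} 6
  7 to go: {0,1,2,4,8,9,10} 21  {1,2,4,7,8,9,10} 35  {2,4,6,7,8,9,10} 35  {3,5,6,7,8,9,10} 7  {4,5,6,7,8,9,10} 21
  8 to go: {0,1,2,4,7,8,9,10} 56  {1,2,4,6,7,8,9,10} 70  {2,4,5,6,7,8,9,10} 56  {3,4,5,6,7,8,9,10} 28
  9 to go: {0,1,2,4,6,7,8,9,10} 126  {1,2,4,5,6,7,8,9,10} 126  {2,3,4,5,6,7,8,9,10} 84
  if 0:e drops first: 210 orders
  if 3:b drops first: 252 orders
heap linearizations: 462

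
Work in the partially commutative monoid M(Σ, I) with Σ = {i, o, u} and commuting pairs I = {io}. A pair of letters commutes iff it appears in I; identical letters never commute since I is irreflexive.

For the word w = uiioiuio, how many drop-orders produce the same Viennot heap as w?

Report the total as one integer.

#0=u has no predecessor
#1=i depends on [0:u]
#2=i depends on [1:i]
#3=o depends on [0:u]
#4=i depends on [2:i]
#5=u depends on [3:o, 4:i]
#6=i depends on [5:u]
#7=o depends on [5:u]
sources: [0:u]
N(rest) = Σ N(rest − s) over sources s of rest; N(one piece) = 1:
  size 1 → [6]=1  [7]=1
  size 2 → [6,7]=2
  size 3 → [5,6,7]=2
  size 4 → [3,5,6,7]=2  [4,5,6,7]=2
  size 5 → [2,4,5,6,7]=2  [3,4,5,6,7]=4
  size 6 → [1,2,4,5,6,7]=2  [2,3,4,5,6,7]=6
  first=0(u) contributes 8

8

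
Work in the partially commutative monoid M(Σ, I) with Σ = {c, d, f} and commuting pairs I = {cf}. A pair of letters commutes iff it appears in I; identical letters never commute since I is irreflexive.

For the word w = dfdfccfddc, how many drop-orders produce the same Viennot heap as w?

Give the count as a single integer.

6

piece 0:d — minimal
piece 1:f rests on {0:d}
piece 2:d rests on {1:f}
piece 3:f rests on {2:d}
piece 4:c rests on {2:d}
piece 5:c rests on {4:c}
piece 6:f rests on {3:f}
piece 7:d rests on {5:c, 6:f}
piece 8:d rests on {7:d}
piece 9:c rests on {8:d}
minimal pieces: {0:d}
ways to finish when only these pieces remain (= sum over removing one remaining piece with nothing left below it):
  1 left: {9}→1
  2 left: {8,9}→1
  3 left: {7,8,9}→1
  4 left: {5,7,8,9}→1  {6,7,8,9}→1
  5 left: {3,6,7,8,9}→1  {4,5,7,8,9}→1  {5,6,7,8,9}→2
  6 left: {3,5,6,7,8,9}→3  {4,5,6,7,8,9}→3
  7 left: {3,4,5,6,7,8,9}→6
  8 left: {2,3,4,5,6,7,8,9}→6
  placing 0:d first → 6 extensions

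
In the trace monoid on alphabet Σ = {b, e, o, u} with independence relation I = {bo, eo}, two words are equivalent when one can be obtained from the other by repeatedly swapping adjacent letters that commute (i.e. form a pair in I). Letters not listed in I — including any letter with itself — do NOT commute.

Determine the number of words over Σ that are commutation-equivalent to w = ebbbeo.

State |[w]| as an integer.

6

drop 0:e onto floor
drop 1:b onto {0:e}
drop 2:b onto {1:b}
drop 3:b onto {2:b}
drop 4:e onto {3:b}
drop 5:o onto floor
ground layer = {0:e, 5:o}
drop-orders for the pieces not yet dropped (sum over which currently-grounded one goes next):
  1 to go: {4} 1  {5} 1
  2 to go: {3,4} 1  {4,5} 2
  3 to go: {2,3,4} 1  {3,4,5} 3
  4 to go: {1,2,3,4} 1  {2,3,4,5} 4
  if 0:e drops first: 5 orders
  if 5:o drops first: 1 orders
heap linearizations: 6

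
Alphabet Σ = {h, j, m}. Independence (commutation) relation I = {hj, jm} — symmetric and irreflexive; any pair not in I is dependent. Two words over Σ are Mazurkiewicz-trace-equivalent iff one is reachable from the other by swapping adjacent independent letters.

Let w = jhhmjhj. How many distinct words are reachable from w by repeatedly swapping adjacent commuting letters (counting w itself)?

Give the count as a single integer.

0(j) covers ∅
1(h) covers ∅
2(h) covers 1:h
3(m) covers 2:h
4(j) covers 0:j
5(h) covers 3:m
6(j) covers 4:j
floor of heap: 0:j, 1:h
completions by unplaced set U, small U first (add the entries for U minus each lowest piece of U):
  |U|=1: {5}:1  {6}:1
  |U|=2: {3,5}:1  {4,6}:1  {5,6}:2
  |U|=3: {0,4,6}:1  {2,3,5}:1  {3,5,6}:3  {4,5,6}:3
  |U|=4: {0,4,5,6}:4  {1,2,3,5}:1  {2,3,5,6}:4  {3,4,5,6}:6
  |U|=5: {0,3,4,5,6}:10  {1,2,3,5,6}:5  {2,3,4,5,6}:10
  start at 0(j): 15
  start at 1(h): 20
sum over floor = 35

35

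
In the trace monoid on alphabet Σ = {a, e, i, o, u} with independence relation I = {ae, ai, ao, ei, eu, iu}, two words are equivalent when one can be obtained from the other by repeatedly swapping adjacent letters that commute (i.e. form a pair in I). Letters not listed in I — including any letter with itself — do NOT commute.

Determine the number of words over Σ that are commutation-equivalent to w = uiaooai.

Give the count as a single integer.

piece 0:u — minimal
piece 1:i — minimal
piece 2:a rests on {0:u}
piece 3:o rests on {0:u, 1:i}
piece 4:o rests on {3:o}
piece 5:a rests on {2:a}
piece 6:i rests on {4:o}
minimal pieces: {0:u, 1:i}
ways to finish when only these pieces remain (= sum over removing one remaining piece with nothing left below it):
  1 left: {5}→1  {6}→1
  2 left: {2,5}→1  {4,6}→1  {5,6}→2
  3 left: {2,5,6}→3  {3,4,6}→1  {4,5,6}→3
  4 left: {1,3,4,6}→1  {2,4,5,6}→6  {3,4,5,6}→4
  5 left: {1,3,4,5,6}→5  {2,3,4,5,6}→10
  placing 0:u first → 15 extensions
  placing 1:i first → 10 extensions
total linear extensions = 25

25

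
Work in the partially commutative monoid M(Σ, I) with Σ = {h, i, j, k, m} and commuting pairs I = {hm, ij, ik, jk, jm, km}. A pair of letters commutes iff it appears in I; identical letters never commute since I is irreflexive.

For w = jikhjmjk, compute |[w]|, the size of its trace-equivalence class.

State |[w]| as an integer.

108

#0=j has no predecessor
#1=i has no predecessor
#2=k has no predecessor
#3=h depends on [0:j, 1:i, 2:k]
#4=j depends on [3:h]
#5=m depends on [1:i]
#6=j depends on [4:j]
#7=k depends on [3:h]
sources: [0:j, 1:i, 2:k]
N(rest) = Σ N(rest − s) over sources s of rest; N(one piece) = 1:
  size 1 → [5]=1  [6]=1  [7]=1
  size 2 → [4,6]=1  [5,6]=2  [5,7]=2  [6,7]=2
  size 3 → [4,5,6]=3  [4,6,7]=3  [5,6,7]=6
  size 4 → [3,4,6,7]=3  [4,5,6,7]=12
  size 5 → [0,3,4,6,7]=3  [2,3,4,6,7]=3  [3,4,5,6,7]=15
  size 6 → [0,2,3,4,6,7]=6  [0,3,4,5,6,7]=18  [1,3,4,5,6,7]=15  [2,3,4,5,6,7]=18
  first=0(j) contributes 33
  first=1(i) contributes 42
  first=2(k) contributes 33
|[w]| = 108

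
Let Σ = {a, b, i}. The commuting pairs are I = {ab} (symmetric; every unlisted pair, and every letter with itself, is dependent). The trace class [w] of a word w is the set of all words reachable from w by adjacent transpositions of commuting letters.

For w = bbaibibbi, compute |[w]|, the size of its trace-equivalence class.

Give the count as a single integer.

3

#0=b has no predecessor
#1=b depends on [0:b]
#2=a has no predecessor
#3=i depends on [1:b, 2:a]
#4=b depends on [3:i]
#5=i depends on [4:b]
#6=b depends on [5:i]
#7=b depends on [6:b]
#8=i depends on [7:b]
sources: [0:b, 2:a]
N(rest) = Σ N(rest − s) over sources s of rest; N(one piece) = 1:
  size 1 → [8]=1
  size 2 → [7,8]=1
  size 3 → [6,7,8]=1
  size 4 → [5,6,7,8]=1
  size 5 → [4,5,6,7,8]=1
  size 6 → [3,4,5,6,7,8]=1
  size 7 → [1,3,4,5,6,7,8]=1  [2,3,4,5,6,7,8]=1
  first=0(b) contributes 2
  first=2(a) contributes 1
|[w]| = 3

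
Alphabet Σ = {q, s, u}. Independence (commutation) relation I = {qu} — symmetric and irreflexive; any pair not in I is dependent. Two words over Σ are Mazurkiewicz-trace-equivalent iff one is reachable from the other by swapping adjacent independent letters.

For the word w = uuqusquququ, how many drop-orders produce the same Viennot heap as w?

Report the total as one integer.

#0=u has no predecessor
#1=u depends on [0:u]
#2=q has no predecessor
#3=u depends on [1:u]
#4=s depends on [2:q, 3:u]
#5=q depends on [4:s]
#6=u depends on [4:s]
#7=q depends on [5:q]
#8=u depends on [6:u]
#9=q depends on [7:q]
#10=u depends on [8:u]
sources: [0:u, 2:q]
N(rest) = Σ N(rest − s) over sources s of rest; N(one piece) = 1:
  size 1 → [9]=1  [10]=1
  size 2 → [7,9]=1  [8,10]=1  [9,10]=2
  size 3 → [5,7,9]=1  [6,8,10]=1  [7,9,10]=3  [8,9,10]=3
  size 4 → [5,7,9,10]=4  [6,8,9,10]=4  [7,8,9,10]=6
  size 5 → [5,7,8,9,10]=10  [6,7,8,9,10]=10
  size 6 → [5,6,7,8,9,10]=20
  size 7 → [4,5,6,7,8,9,10]=20
  size 8 → [2,4,5,6,7,8,9,10]=20  [3,4,5,6,7,8,9,10]=20
  size 9 → [1,3,4,5,6,7,8,9,10]=20  [2,3,4,5,6,7,8,9,10]=40
  first=0(u) contributes 60
  first=2(q) contributes 20
|[w]| = 80

80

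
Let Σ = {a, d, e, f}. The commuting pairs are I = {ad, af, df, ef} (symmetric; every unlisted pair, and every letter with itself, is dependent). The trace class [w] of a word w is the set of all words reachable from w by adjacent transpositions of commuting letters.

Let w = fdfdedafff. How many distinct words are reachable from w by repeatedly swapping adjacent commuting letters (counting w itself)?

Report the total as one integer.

piece 0:f — minimal
piece 1:d — minimal
piece 2:f rests on {0:f}
piece 3:d rests on {1:d}
piece 4:e rests on {3:d}
piece 5:d rests on {4:e}
piece 6:a rests on {4:e}
piece 7:f rests on {2:f}
piece 8:f rests on {7:f}
piece 9:f rests on {8:f}
minimal pieces: {0:f, 1:d}
ways to finish when only these pieces remain (= sum over removing one remaining piece with nothing left below it):
  1 left: {5}→1  {6}→1  {9}→1
  2 left: {5,6}→2  {5,9}→2  {6,9}→2  {8,9}→1
  3 left: {4,5,6}→2  {5,6,9}→6  {5,8,9}→3  {6,8,9}→3  {7,8,9}→1
  4 left: {2,7,8,9}→1  {3,4,5,6}→2  {4,5,6,9}→8  {5,6,8,9}→12  {5,7,8,9}→4  {6,7,8,9}→4
  5 left: {0,2,7,8,9}→1  {1,3,4,5,6}→2  {2,5,7,8,9}→5  {2,6,7,8,9}→5  {3,4,5,6,9}→10  {4,5,6,8,9}→20  {5,6,7,8,9}→20
  6 left: {0,2,5,7,8,9}→6  {0,2,6,7,8,9}→6  {1,3,4,5,6,9}→12  {2,5,6,7,8,9}→30  {3,4,5,6,8,9}→30  {4,5,6,7,8,9}→40
  7 left: {0,2,5,6,7,8,9}→42  {1,3,4,5,6,8,9}→42  {2,4,5,6,7,8,9}→70  {3,4,5,6,7,8,9}→70
  8 left: {0,2,4,5,6,7,8,9}→112  {1,3,4,5,6,7,8,9}→112  {2,3,4,5,6,7,8,9}→140
  placing 0:f first → 252 extensions
  placing 1:d first → 252 extensions
total linear extensions = 504

504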